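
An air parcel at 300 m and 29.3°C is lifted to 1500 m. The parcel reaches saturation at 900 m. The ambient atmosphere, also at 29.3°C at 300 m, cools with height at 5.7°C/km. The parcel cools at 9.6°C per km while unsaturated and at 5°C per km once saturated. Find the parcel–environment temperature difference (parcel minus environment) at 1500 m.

Parcel:
  From 300 m to 900 m (dry): cools by 9.6 × 0.6 = 5.76°C, giving 23.54°C.
  From 900 m to 1500 m (saturated): cools by 5 × 0.6 = 3°C, giving 20.54°C.
Environment:
  From 300 m to 1500 m (environment): cools by 5.7 × 1.2 = 6.84°C, giving 22.46°C.
T_parcel − T_env = 20.54 − 22.46 = -1.92°C

-1.92°C (parcel cooler than environment)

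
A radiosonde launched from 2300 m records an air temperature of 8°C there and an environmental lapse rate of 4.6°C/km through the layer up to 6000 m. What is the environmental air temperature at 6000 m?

2300–6000 m, environmental: Δz = 3.7 km ⇒ ΔT = -17.02°C; T = -9.02°C

-9.02°C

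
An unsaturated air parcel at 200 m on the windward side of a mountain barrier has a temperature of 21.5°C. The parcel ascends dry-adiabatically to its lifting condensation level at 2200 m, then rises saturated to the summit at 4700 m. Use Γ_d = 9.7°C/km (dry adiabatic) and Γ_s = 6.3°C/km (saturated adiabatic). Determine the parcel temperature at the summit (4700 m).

-13.65°C

Dry to 2200 m: -9.7 × 2 km = -19.4°C, so T = 2.1°C.
Saturated to 4700 m: -6.3 × 2.5 km = -15.75°C, so T = -13.65°C.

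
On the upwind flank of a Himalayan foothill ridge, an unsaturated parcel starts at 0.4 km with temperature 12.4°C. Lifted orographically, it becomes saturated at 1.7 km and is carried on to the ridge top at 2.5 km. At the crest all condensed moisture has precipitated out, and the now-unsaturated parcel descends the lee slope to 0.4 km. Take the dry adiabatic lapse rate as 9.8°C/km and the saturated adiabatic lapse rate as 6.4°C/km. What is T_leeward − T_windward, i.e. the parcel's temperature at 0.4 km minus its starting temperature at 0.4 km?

400 → 1700 m (dry, 9.8°C/km): ΔT = -9.8 × 1.3 = -12.74°C → T = -0.34°C
1700 → 2500 m (saturated, 6.4°C/km): ΔT = -6.4 × 0.8 = -5.12°C → T = -5.46°C
2500 → 400 m (dry descent, 9.8°C/km): ΔT = +9.8 × 2.1 = +20.58°C → T = 15.12°C
Net change vs windward start: 15.12 − 12.4 = +2.72°C

+2.72°C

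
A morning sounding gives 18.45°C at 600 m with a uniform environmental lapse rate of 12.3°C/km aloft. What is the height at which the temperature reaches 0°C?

2100 m

Height above start = (18.45 − 0) / 12.3 = 1.5 km
Altitude = 600 m + 1500 m = 2100 m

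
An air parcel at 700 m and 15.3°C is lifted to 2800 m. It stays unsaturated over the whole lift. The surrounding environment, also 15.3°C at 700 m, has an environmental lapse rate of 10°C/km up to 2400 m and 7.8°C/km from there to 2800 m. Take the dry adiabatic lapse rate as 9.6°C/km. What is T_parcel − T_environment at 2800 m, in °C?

-0.04°C (parcel cooler than environment)

Parcel:
  Dry to 2800 m: -9.6 × 2.1 km = -20.16°C, so T = -4.86°C.
Environment:
  Environment, lower layer to 2400 m: -10 × 1.7 km = -17°C, so T = -1.7°C.
  Environment, upper layer to 2800 m: -7.8 × 0.4 km = -3.12°C, so T = -4.82°C.
T_parcel − T_env = -4.86 − (-4.82) = -0.04°C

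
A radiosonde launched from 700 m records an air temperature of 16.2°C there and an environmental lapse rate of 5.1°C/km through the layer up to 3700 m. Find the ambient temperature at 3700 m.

0.9°C

From 700 m to 3700 m (environmental): cools by 5.1 × 3 = 15.3°C, giving 0.9°C.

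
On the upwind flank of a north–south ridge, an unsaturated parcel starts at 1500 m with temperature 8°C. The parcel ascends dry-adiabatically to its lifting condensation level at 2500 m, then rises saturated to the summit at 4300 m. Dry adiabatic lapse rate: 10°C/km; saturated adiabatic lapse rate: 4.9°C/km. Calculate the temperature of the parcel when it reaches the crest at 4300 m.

Dry to 2500 m: -10 × 1 km = -10°C, so T = -2°C.
Saturated to 4300 m: -4.9 × 1.8 km = -8.82°C, so T = -10.82°C.

-10.82°C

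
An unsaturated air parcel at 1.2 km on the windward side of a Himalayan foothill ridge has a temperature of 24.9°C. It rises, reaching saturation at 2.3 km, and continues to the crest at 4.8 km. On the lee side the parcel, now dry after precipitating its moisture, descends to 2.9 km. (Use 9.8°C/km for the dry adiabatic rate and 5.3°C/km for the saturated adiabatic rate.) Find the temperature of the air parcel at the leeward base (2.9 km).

19.49°C

Dry to 2300 m: -9.8 × 1.1 km = -10.78°C, so T = 14.12°C.
Saturated to 4800 m: -5.3 × 2.5 km = -13.25°C, so T = 0.87°C.
Dry descent to 2900 m: +9.8 × 1.9 km = +18.62°C, so T = 19.49°C.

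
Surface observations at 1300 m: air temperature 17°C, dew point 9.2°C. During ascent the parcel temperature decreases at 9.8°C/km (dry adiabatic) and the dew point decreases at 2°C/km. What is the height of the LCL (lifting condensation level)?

T and T_d converge at 9.8 − 2 = 7.8°C per km
Height above start = (17 − 9.2) / 7.8 = 1 km
LCL altitude = 1300 m + 1000 m = 2300 m

2300 m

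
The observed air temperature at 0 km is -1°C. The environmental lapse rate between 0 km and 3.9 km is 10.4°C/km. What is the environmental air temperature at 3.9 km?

-41.56°C

0 → 3900 m (environmental, 10.4°C/km): ΔT = -10.4 × 3.9 = -40.56°C → T = -41.56°C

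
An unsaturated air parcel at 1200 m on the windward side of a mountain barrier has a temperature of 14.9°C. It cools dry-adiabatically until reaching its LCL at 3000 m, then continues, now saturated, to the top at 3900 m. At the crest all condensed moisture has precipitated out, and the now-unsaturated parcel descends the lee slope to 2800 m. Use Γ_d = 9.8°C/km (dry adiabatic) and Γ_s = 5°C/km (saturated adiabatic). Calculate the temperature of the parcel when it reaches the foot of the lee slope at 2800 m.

1200–3000 m, dry: Δz = 1.8 km ⇒ ΔT = -17.64°C; T = -2.74°C
3000–3900 m, saturated: Δz = 0.9 km ⇒ ΔT = -4.5°C; T = -7.24°C
3900–2800 m, dry descent: Δz = 1.1 km ⇒ ΔT = +10.78°C; T = 3.54°C

3.54°C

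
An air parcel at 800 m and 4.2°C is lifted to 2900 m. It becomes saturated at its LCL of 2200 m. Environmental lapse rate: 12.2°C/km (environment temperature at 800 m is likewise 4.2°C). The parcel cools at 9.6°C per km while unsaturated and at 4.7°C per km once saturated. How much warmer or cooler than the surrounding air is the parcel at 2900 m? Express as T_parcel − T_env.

+8.89°C (parcel warmer than environment)

Parcel:
  800–2200 m, dry: Δz = 1.4 km ⇒ ΔT = -13.44°C; T = -9.24°C
  2200–2900 m, saturated: Δz = 0.7 km ⇒ ΔT = -3.29°C; T = -12.53°C
Environment:
  800–2900 m, environment: Δz = 2.1 km ⇒ ΔT = -25.62°C; T = -21.42°C
T_parcel − T_env = -12.53 − (-21.42) = +8.89°C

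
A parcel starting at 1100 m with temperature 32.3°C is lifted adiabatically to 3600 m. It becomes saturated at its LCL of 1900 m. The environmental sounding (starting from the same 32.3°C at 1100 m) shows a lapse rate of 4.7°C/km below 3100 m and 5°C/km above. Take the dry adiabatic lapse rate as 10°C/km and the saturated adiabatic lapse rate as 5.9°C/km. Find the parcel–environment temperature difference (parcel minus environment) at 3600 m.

Parcel:
  From 1100 m to 1900 m (dry): cools by 10 × 0.8 = 8°C, giving 24.3°C.
  From 1900 m to 3600 m (saturated): cools by 5.9 × 1.7 = 10.03°C, giving 14.27°C.
Environment:
  From 1100 m to 3100 m (environment, lower layer): cools by 4.7 × 2 = 9.4°C, giving 22.9°C.
  From 3100 m to 3600 m (environment, upper layer): cools by 5 × 0.5 = 2.5°C, giving 20.4°C.
T_parcel − T_env = 14.27 − 20.4 = -6.13°C

-6.13°C (parcel cooler than environment)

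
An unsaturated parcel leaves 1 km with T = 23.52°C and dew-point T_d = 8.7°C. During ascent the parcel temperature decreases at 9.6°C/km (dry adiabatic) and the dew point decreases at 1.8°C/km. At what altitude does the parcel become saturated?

T and T_d converge at 9.6 − 1.8 = 7.8°C per km
Height above start = (23.52 − 8.7) / 7.8 = 1.9 km
LCL altitude = 1000 m + 1900 m = 2900 m

2.9 km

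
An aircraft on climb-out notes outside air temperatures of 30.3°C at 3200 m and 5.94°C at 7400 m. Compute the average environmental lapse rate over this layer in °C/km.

5.8°C/km

Γ = −ΔT/Δz = (30.3 − 5.94) / (7400 − 3200) m
  = 24.36°C / 4.2 km = 5.8°C/km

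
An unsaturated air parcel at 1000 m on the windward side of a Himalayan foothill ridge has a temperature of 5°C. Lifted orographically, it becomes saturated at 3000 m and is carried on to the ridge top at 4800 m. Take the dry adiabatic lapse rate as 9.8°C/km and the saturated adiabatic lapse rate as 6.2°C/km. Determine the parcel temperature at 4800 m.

-25.76°C

1000–3000 m, dry: Δz = 2 km ⇒ ΔT = -19.6°C; T = -14.6°C
3000–4800 m, saturated: Δz = 1.8 km ⇒ ΔT = -11.16°C; T = -25.76°C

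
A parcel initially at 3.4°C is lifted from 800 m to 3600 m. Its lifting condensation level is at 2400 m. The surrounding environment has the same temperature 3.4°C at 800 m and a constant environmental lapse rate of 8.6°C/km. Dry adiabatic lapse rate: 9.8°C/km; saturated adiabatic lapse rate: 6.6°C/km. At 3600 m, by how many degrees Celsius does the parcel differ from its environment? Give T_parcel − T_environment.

+0.48°C (parcel warmer than environment)

Parcel:
  Dry to 2400 m: -9.8 × 1.6 km = -15.68°C, so T = -12.28°C.
  Saturated to 3600 m: -6.6 × 1.2 km = -7.92°C, so T = -20.2°C.
Environment:
  Environment to 3600 m: -8.6 × 2.8 km = -24.08°C, so T = -20.68°C.
T_parcel − T_env = -20.2 − (-20.68) = +0.48°C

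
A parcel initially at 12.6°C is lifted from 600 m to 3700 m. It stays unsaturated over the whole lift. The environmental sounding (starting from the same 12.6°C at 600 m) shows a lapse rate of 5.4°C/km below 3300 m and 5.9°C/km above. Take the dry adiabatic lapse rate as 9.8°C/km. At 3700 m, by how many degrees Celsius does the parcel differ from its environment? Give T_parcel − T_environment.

Parcel:
  Dry to 3700 m: -9.8 × 3.1 km = -30.38°C, so T = -17.78°C.
Environment:
  Environment, lower layer to 3300 m: -5.4 × 2.7 km = -14.58°C, so T = -1.98°C.
  Environment, upper layer to 3700 m: -5.9 × 0.4 km = -2.36°C, so T = -4.34°C.
T_parcel − T_env = -17.78 − (-4.34) = -13.44°C

-13.44°C (parcel cooler than environment)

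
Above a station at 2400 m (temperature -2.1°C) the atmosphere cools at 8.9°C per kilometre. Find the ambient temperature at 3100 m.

2400 → 3100 m (environmental, 8.9°C/km): ΔT = -8.9 × 0.7 = -6.23°C → T = -8.33°C

-8.33°C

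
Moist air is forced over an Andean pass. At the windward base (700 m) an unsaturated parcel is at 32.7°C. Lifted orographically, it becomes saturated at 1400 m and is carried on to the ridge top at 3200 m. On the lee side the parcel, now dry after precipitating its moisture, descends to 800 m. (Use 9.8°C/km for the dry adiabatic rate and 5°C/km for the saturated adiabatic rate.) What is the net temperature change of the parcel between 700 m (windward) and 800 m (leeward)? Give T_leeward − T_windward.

+7.66°C

From 700 m to 1400 m (dry): cools by 9.8 × 0.7 = 6.86°C, giving 25.84°C.
From 1400 m to 3200 m (saturated): cools by 5 × 1.8 = 9°C, giving 16.84°C.
From 3200 m to 800 m (dry descent): warms by 9.8 × 2.4 = 23.52°C, giving 40.36°C.
Net change vs windward start: 40.36 − 32.7 = +7.66°C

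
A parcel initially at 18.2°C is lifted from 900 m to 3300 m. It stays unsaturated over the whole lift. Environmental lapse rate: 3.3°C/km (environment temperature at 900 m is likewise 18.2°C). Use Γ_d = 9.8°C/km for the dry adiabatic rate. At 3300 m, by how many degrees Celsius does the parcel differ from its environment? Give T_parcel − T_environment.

-15.6°C (parcel cooler than environment)

Parcel:
  900 → 3300 m (dry, 9.8°C/km): ΔT = -9.8 × 2.4 = -23.52°C → T = -5.32°C
Environment:
  900 → 3300 m (environment, 3.3°C/km): ΔT = -3.3 × 2.4 = -7.92°C → T = 10.28°C
T_parcel − T_env = -5.32 − 10.28 = -15.6°C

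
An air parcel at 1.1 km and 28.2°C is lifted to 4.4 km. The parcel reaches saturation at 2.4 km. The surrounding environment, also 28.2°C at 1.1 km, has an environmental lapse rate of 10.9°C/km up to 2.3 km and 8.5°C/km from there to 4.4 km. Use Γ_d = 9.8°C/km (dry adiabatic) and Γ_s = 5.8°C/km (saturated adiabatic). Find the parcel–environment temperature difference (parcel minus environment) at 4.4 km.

+6.59°C (parcel warmer than environment)

Parcel:
  1100 → 2400 m (dry, 9.8°C/km): ΔT = -9.8 × 1.3 = -12.74°C → T = 15.46°C
  2400 → 4400 m (saturated, 5.8°C/km): ΔT = -5.8 × 2 = -11.6°C → T = 3.86°C
Environment:
  1100 → 2300 m (environment, lower layer, 10.9°C/km): ΔT = -10.9 × 1.2 = -13.08°C → T = 15.12°C
  2300 → 4400 m (environment, upper layer, 8.5°C/km): ΔT = -8.5 × 2.1 = -17.85°C → T = -2.73°C
T_parcel − T_env = 3.86 − (-2.73) = +6.59°C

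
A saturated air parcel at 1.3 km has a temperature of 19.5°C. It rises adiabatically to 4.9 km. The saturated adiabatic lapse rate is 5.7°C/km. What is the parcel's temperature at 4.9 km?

1300 → 4900 m (saturated adiabatic, 5.7°C/km): ΔT = -5.7 × 3.6 = -20.52°C → T = -1.02°C

-1.02°C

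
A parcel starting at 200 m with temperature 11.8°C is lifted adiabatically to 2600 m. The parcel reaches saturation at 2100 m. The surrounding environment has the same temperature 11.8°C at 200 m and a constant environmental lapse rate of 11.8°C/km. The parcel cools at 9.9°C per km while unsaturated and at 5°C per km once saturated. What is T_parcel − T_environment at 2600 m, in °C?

+7.01°C (parcel warmer than environment)

Parcel:
  From 200 m to 2100 m (dry): cools by 9.9 × 1.9 = 18.81°C, giving -7.01°C.
  From 2100 m to 2600 m (saturated): cools by 5 × 0.5 = 2.5°C, giving -9.51°C.
Environment:
  From 200 m to 2600 m (environment): cools by 11.8 × 2.4 = 28.32°C, giving -16.52°C.
T_parcel − T_env = -9.51 − (-16.52) = +7.01°C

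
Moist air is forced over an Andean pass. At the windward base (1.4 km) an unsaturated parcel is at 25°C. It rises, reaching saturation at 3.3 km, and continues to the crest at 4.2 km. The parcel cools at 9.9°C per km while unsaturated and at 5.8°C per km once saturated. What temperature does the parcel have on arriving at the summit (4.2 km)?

0.97°C

1400 → 3300 m (dry, 9.9°C/km): ΔT = -9.9 × 1.9 = -18.81°C → T = 6.19°C
3300 → 4200 m (saturated, 5.8°C/km): ΔT = -5.8 × 0.9 = -5.22°C → T = 0.97°C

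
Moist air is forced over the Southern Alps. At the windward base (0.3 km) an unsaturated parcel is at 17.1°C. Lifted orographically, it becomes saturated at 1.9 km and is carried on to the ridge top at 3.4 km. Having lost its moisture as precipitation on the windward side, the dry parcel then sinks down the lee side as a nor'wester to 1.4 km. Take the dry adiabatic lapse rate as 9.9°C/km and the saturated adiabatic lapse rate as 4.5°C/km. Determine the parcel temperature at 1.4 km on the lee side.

14.31°C

From 300 m to 1900 m (dry): cools by 9.9 × 1.6 = 15.84°C, giving 1.26°C.
From 1900 m to 3400 m (saturated): cools by 4.5 × 1.5 = 6.75°C, giving -5.49°C.
From 3400 m to 1400 m (dry descent): warms by 9.9 × 2 = 19.8°C, giving 14.31°C.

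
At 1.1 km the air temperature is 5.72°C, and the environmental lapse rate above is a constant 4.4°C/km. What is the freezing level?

2.4 km

Height above start = (5.72 − 0) / 4.4 = 1.3 km
Altitude = 1100 m + 1300 m = 2400 m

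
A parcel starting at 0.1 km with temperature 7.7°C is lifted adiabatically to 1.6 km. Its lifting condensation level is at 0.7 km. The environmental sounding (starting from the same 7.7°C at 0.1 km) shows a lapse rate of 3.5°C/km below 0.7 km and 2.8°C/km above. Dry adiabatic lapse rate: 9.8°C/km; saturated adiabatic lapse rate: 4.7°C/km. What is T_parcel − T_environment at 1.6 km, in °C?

-5.49°C (parcel cooler than environment)

Parcel:
  100 → 700 m (dry, 9.8°C/km): ΔT = -9.8 × 0.6 = -5.88°C → T = 1.82°C
  700 → 1600 m (saturated, 4.7°C/km): ΔT = -4.7 × 0.9 = -4.23°C → T = -2.41°C
Environment:
  100 → 700 m (environment, lower layer, 3.5°C/km): ΔT = -3.5 × 0.6 = -2.1°C → T = 5.6°C
  700 → 1600 m (environment, upper layer, 2.8°C/km): ΔT = -2.8 × 0.9 = -2.52°C → T = 3.08°C
T_parcel − T_env = -2.41 − 3.08 = -5.49°C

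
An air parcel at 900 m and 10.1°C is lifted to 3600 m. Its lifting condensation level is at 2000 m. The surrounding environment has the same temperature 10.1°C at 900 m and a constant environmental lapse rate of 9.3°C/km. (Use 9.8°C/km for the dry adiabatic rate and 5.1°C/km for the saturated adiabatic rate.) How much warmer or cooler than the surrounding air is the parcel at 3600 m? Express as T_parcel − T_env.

+6.17°C (parcel warmer than environment)

Parcel:
  900 → 2000 m (dry, 9.8°C/km): ΔT = -9.8 × 1.1 = -10.78°C → T = -0.68°C
  2000 → 3600 m (saturated, 5.1°C/km): ΔT = -5.1 × 1.6 = -8.16°C → T = -8.84°C
Environment:
  900 → 3600 m (environment, 9.3°C/km): ΔT = -9.3 × 2.7 = -25.11°C → T = -15.01°C
T_parcel − T_env = -8.84 − (-15.01) = +6.17°C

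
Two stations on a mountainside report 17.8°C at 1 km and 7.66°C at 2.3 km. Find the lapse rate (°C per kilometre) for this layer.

Γ = −ΔT/Δz = (17.8 − 7.66) / (2300 − 1000) m
  = 10.14°C / 1.3 km = 7.8°C/km

7.8°C/km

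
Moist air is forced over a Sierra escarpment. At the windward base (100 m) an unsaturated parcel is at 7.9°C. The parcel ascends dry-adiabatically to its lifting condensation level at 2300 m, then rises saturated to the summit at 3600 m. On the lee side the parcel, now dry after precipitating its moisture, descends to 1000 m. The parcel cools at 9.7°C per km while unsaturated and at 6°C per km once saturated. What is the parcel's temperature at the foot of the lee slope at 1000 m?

100–2300 m, dry: Δz = 2.2 km ⇒ ΔT = -21.34°C; T = -13.44°C
2300–3600 m, saturated: Δz = 1.3 km ⇒ ΔT = -7.8°C; T = -21.24°C
3600–1000 m, dry descent: Δz = 2.6 km ⇒ ΔT = +25.22°C; T = 3.98°C

3.98°C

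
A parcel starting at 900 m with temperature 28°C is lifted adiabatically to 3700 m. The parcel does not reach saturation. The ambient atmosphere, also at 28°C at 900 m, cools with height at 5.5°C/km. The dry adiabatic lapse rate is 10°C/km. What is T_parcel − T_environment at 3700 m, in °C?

Parcel:
  Dry to 3700 m: -10 × 2.8 km = -28°C, so T = 0°C.
Environment:
  Environment to 3700 m: -5.5 × 2.8 km = -15.4°C, so T = 12.6°C.
T_parcel − T_env = 0 − 12.6 = -12.6°C

-12.6°C (parcel cooler than environment)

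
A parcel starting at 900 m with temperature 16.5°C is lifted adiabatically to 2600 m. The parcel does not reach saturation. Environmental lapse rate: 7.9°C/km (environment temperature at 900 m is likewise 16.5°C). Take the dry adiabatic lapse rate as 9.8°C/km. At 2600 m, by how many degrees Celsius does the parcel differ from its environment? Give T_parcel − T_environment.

Parcel:
  900–2600 m, dry: Δz = 1.7 km ⇒ ΔT = -16.66°C; T = -0.16°C
Environment:
  900–2600 m, environment: Δz = 1.7 km ⇒ ΔT = -13.43°C; T = 3.07°C
T_parcel − T_env = -0.16 − 3.07 = -3.23°C

-3.23°C (parcel cooler than environment)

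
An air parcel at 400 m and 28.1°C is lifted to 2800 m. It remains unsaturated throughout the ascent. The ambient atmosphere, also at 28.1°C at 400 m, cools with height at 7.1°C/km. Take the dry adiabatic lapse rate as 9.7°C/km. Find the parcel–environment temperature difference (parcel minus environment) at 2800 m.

Parcel:
  400–2800 m, dry: Δz = 2.4 km ⇒ ΔT = -23.28°C; T = 4.82°C
Environment:
  400–2800 m, environment: Δz = 2.4 km ⇒ ΔT = -17.04°C; T = 11.06°C
T_parcel − T_env = 4.82 − 11.06 = -6.24°C

-6.24°C (parcel cooler than environment)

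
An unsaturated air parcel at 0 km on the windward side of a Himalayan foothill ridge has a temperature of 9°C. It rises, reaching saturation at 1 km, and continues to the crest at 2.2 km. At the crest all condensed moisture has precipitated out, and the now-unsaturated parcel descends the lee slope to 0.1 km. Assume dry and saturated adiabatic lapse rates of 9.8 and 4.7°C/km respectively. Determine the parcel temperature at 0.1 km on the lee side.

14.14°C

0–1000 m, dry: Δz = 1 km ⇒ ΔT = -9.8°C; T = -0.8°C
1000–2200 m, saturated: Δz = 1.2 km ⇒ ΔT = -5.64°C; T = -6.44°C
2200–100 m, dry descent: Δz = 2.1 km ⇒ ΔT = +20.58°C; T = 14.14°C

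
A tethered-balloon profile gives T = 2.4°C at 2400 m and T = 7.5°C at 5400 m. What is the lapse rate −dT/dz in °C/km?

-1.7°C/km

Γ = −ΔT/Δz = (2.4 − 7.5) / (5400 − 2400) m
  = -5.1°C / 3 km = -1.7°C/km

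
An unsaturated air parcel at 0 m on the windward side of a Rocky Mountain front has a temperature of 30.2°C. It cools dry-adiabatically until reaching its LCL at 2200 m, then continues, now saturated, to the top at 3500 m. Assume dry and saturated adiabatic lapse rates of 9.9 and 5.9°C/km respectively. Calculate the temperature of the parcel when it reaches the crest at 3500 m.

From 0 m to 2200 m (dry): cools by 9.9 × 2.2 = 21.78°C, giving 8.42°C.
From 2200 m to 3500 m (saturated): cools by 5.9 × 1.3 = 7.67°C, giving 0.75°C.

0.75°C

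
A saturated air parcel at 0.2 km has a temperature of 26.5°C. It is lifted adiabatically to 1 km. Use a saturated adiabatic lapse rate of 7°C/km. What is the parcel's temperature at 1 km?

200 → 1000 m (saturated adiabatic, 7°C/km): ΔT = -7 × 0.8 = -5.6°C → T = 20.9°C

20.9°C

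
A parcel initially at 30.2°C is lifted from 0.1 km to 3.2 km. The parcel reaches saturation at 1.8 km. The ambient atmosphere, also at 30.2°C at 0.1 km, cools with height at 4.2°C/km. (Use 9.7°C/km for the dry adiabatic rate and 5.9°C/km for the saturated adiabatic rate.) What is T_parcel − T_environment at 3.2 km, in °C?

-11.73°C (parcel cooler than environment)

Parcel:
  100 → 1800 m (dry, 9.7°C/km): ΔT = -9.7 × 1.7 = -16.49°C → T = 13.71°C
  1800 → 3200 m (saturated, 5.9°C/km): ΔT = -5.9 × 1.4 = -8.26°C → T = 5.45°C
Environment:
  100 → 3200 m (environment, 4.2°C/km): ΔT = -4.2 × 3.1 = -13.02°C → T = 17.18°C
T_parcel − T_env = 5.45 − 17.18 = -11.73°C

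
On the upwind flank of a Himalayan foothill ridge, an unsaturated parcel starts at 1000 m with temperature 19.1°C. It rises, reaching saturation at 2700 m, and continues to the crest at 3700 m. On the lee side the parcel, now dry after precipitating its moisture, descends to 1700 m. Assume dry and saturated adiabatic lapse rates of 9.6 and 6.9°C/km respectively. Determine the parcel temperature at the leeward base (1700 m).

1000–2700 m, dry: Δz = 1.7 km ⇒ ΔT = -16.32°C; T = 2.78°C
2700–3700 m, saturated: Δz = 1 km ⇒ ΔT = -6.9°C; T = -4.12°C
3700–1700 m, dry descent: Δz = 2 km ⇒ ΔT = +19.2°C; T = 15.08°C

15.08°C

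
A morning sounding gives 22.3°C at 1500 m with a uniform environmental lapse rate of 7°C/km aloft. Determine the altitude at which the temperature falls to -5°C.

5400 m

Height above start = (22.3 − (-5)) / 7 = 3.9 km
Altitude = 1500 m + 3900 m = 5400 m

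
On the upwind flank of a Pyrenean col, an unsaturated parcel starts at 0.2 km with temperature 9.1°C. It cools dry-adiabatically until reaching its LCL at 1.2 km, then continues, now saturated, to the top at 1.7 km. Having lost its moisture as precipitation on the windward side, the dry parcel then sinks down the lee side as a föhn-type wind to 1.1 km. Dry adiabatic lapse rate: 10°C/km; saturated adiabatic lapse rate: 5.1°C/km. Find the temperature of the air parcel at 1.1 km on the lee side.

200–1200 m, dry: Δz = 1 km ⇒ ΔT = -10°C; T = -0.9°C
1200–1700 m, saturated: Δz = 0.5 km ⇒ ΔT = -2.55°C; T = -3.45°C
1700–1100 m, dry descent: Δz = 0.6 km ⇒ ΔT = +6°C; T = 2.55°C

2.55°C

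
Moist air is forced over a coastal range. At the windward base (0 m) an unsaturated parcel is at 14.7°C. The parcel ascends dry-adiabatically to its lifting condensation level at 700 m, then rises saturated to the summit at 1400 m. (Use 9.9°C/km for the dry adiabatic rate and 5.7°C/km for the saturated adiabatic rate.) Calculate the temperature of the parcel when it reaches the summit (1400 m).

Dry to 700 m: -9.9 × 0.7 km = -6.93°C, so T = 7.77°C.
Saturated to 1400 m: -5.7 × 0.7 km = -3.99°C, so T = 3.78°C.

3.78°C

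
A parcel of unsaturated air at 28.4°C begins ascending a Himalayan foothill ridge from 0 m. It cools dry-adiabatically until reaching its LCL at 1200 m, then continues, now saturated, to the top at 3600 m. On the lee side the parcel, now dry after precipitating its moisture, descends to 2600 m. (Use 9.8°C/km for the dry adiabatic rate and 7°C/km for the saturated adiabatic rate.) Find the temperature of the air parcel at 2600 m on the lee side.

0–1200 m, dry: Δz = 1.2 km ⇒ ΔT = -11.76°C; T = 16.64°C
1200–3600 m, saturated: Δz = 2.4 km ⇒ ΔT = -16.8°C; T = -0.16°C
3600–2600 m, dry descent: Δz = 1 km ⇒ ΔT = +9.8°C; T = 9.64°C

9.64°C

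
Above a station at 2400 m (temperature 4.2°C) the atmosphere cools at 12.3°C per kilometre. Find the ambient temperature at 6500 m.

-46.23°C

2400 → 6500 m (environmental, 12.3°C/km): ΔT = -12.3 × 4.1 = -50.43°C → T = -46.23°C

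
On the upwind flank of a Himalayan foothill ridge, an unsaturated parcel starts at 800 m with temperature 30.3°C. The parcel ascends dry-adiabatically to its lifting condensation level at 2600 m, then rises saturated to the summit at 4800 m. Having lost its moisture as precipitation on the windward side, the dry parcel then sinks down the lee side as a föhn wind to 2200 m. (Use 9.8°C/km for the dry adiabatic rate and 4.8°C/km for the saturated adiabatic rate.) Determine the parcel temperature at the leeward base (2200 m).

800–2600 m, dry: Δz = 1.8 km ⇒ ΔT = -17.64°C; T = 12.66°C
2600–4800 m, saturated: Δz = 2.2 km ⇒ ΔT = -10.56°C; T = 2.1°C
4800–2200 m, dry descent: Δz = 2.6 km ⇒ ΔT = +25.48°C; T = 27.58°C

27.58°C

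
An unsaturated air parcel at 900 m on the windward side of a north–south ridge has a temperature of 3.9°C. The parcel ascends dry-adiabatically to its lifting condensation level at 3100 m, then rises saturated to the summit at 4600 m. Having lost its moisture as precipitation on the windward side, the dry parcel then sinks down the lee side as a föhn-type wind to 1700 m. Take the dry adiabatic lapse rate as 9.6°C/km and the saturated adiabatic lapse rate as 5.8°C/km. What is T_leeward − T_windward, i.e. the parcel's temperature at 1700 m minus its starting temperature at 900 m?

From 900 m to 3100 m (dry): cools by 9.6 × 2.2 = 21.12°C, giving -17.22°C.
From 3100 m to 4600 m (saturated): cools by 5.8 × 1.5 = 8.7°C, giving -25.92°C.
From 4600 m to 1700 m (dry descent): warms by 9.6 × 2.9 = 27.84°C, giving 1.92°C.
Net change vs windward start: 1.92 − 3.9 = -1.98°C

-1.98°C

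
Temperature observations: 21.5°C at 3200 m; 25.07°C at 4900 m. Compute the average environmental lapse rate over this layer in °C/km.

Γ = −ΔT/Δz = (21.5 − 25.07) / (4900 − 3200) m
  = -3.57°C / 1.7 km = -2.1°C/km

-2.1°C/km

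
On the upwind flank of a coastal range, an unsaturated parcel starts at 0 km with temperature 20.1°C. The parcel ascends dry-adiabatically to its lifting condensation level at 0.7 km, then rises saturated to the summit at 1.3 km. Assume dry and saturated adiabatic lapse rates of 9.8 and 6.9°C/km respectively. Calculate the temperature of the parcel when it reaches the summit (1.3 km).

9.1°C

0–700 m, dry: Δz = 0.7 km ⇒ ΔT = -6.86°C; T = 13.24°C
700–1300 m, saturated: Δz = 0.6 km ⇒ ΔT = -4.14°C; T = 9.1°C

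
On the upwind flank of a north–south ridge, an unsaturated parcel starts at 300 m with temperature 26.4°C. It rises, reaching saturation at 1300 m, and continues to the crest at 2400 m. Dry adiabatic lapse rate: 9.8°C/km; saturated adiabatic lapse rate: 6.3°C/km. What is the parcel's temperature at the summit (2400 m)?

300 → 1300 m (dry, 9.8°C/km): ΔT = -9.8 × 1 = -9.8°C → T = 16.6°C
1300 → 2400 m (saturated, 6.3°C/km): ΔT = -6.3 × 1.1 = -6.93°C → T = 9.67°C

9.67°C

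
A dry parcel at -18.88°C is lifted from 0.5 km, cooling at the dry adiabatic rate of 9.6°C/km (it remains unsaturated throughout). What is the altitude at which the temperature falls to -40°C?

Height above start = (-18.88 − (-40)) / 9.6 = 2.2 km
Altitude = 500 m + 2200 m = 2700 m

2.7 km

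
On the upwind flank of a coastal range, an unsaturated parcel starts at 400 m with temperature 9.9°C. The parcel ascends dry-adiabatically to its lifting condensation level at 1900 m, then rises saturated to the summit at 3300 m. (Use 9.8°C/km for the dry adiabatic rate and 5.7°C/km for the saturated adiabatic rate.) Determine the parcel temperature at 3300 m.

400–1900 m, dry: Δz = 1.5 km ⇒ ΔT = -14.7°C; T = -4.8°C
1900–3300 m, saturated: Δz = 1.4 km ⇒ ΔT = -7.98°C; T = -12.78°C

-12.78°C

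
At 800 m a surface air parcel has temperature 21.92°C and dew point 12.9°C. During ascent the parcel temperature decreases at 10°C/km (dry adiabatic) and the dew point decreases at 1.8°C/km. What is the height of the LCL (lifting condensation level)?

1900 m

T and T_d converge at 10 − 1.8 = 8.2°C per km
Height above start = (21.92 − 12.9) / 8.2 = 1.1 km
LCL altitude = 800 m + 1100 m = 1900 m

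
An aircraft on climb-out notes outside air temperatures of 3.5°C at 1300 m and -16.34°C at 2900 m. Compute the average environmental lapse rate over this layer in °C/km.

12.4°C/km

Γ = −ΔT/Δz = (3.5 − (-16.34)) / (2900 − 1300) m
  = 19.84°C / 1.6 km = 12.4°C/km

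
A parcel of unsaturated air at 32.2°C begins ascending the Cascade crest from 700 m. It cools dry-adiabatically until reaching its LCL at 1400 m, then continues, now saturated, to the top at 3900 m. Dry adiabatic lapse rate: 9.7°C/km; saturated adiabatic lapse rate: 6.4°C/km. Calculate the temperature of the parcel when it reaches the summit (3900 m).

700 → 1400 m (dry, 9.7°C/km): ΔT = -9.7 × 0.7 = -6.79°C → T = 25.41°C
1400 → 3900 m (saturated, 6.4°C/km): ΔT = -6.4 × 2.5 = -16°C → T = 9.41°C

9.41°C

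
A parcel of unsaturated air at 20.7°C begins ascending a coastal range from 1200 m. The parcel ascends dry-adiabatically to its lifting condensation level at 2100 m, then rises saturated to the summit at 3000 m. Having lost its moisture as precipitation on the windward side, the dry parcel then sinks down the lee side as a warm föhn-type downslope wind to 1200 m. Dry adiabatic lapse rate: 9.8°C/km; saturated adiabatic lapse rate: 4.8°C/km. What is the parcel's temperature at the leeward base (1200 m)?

25.2°C

Dry to 2100 m: -9.8 × 0.9 km = -8.82°C, so T = 11.88°C.
Saturated to 3000 m: -4.8 × 0.9 km = -4.32°C, so T = 7.56°C.
Dry descent to 1200 m: +9.8 × 1.8 km = +17.64°C, so T = 25.2°C.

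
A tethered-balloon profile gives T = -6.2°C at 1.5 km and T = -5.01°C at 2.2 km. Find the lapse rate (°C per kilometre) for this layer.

-1.7°C/km

Γ = −ΔT/Δz = (-6.2 − (-5.01)) / (2200 − 1500) m
  = -1.19°C / 0.7 km = -1.7°C/km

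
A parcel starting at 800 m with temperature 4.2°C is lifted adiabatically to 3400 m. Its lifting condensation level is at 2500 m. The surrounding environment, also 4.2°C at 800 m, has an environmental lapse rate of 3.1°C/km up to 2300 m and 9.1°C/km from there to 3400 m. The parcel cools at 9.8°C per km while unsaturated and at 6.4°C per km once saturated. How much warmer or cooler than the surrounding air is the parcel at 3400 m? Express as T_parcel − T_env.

-7.76°C (parcel cooler than environment)

Parcel:
  800–2500 m, dry: Δz = 1.7 km ⇒ ΔT = -16.66°C; T = -12.46°C
  2500–3400 m, saturated: Δz = 0.9 km ⇒ ΔT = -5.76°C; T = -18.22°C
Environment:
  800–2300 m, environment, lower layer: Δz = 1.5 km ⇒ ΔT = -4.65°C; T = -0.45°C
  2300–3400 m, environment, upper layer: Δz = 1.1 km ⇒ ΔT = -10.01°C; T = -10.46°C
T_parcel − T_env = -18.22 − (-10.46) = -7.76°C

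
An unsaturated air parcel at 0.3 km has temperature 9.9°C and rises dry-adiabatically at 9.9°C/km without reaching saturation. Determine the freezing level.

Height above start = (9.9 − 0) / 9.9 = 1 km
Altitude = 300 m + 1000 m = 1300 m

1.3 km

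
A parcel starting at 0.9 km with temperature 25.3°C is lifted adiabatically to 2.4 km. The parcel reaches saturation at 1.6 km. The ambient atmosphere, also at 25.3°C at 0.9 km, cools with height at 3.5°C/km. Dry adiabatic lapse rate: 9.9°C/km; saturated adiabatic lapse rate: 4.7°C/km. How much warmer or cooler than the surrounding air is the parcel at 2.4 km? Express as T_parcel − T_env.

Parcel:
  Dry to 1600 m: -9.9 × 0.7 km = -6.93°C, so T = 18.37°C.
  Saturated to 2400 m: -4.7 × 0.8 km = -3.76°C, so T = 14.61°C.
Environment:
  Environment to 2400 m: -3.5 × 1.5 km = -5.25°C, so T = 20.05°C.
T_parcel − T_env = 14.61 − 20.05 = -5.44°C

-5.44°C (parcel cooler than environment)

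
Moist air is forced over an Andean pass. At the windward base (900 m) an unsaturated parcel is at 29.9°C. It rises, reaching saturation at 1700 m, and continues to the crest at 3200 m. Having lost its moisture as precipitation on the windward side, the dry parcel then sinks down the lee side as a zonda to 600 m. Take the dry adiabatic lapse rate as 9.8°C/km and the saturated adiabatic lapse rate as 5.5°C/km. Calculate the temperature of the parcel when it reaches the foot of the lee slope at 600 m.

900 → 1700 m (dry, 9.8°C/km): ΔT = -9.8 × 0.8 = -7.84°C → T = 22.06°C
1700 → 3200 m (saturated, 5.5°C/km): ΔT = -5.5 × 1.5 = -8.25°C → T = 13.81°C
3200 → 600 m (dry descent, 9.8°C/km): ΔT = +9.8 × 2.6 = +25.48°C → T = 39.29°C

39.29°C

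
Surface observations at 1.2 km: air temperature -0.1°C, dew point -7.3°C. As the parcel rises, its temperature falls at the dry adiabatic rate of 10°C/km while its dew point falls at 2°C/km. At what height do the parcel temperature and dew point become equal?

T and T_d converge at 10 − 2 = 8°C per km
Height above start = (-0.1 − (-7.3)) / 8 = 0.9 km
LCL altitude = 1200 m + 900 m = 2100 m

2.1 km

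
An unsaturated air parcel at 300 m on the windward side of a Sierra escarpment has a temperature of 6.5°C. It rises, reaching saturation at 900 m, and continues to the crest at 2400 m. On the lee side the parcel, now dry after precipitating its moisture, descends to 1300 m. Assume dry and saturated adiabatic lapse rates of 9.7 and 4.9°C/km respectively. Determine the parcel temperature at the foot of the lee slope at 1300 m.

300–900 m, dry: Δz = 0.6 km ⇒ ΔT = -5.82°C; T = 0.68°C
900–2400 m, saturated: Δz = 1.5 km ⇒ ΔT = -7.35°C; T = -6.67°C
2400–1300 m, dry descent: Δz = 1.1 km ⇒ ΔT = +10.67°C; T = 4°C

4°C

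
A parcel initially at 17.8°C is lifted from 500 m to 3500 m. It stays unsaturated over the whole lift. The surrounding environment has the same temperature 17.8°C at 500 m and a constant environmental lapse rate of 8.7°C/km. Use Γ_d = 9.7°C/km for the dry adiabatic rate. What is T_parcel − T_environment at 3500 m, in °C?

Parcel:
  500 → 3500 m (dry, 9.7°C/km): ΔT = -9.7 × 3 = -29.1°C → T = -11.3°C
Environment:
  500 → 3500 m (environment, 8.7°C/km): ΔT = -8.7 × 3 = -26.1°C → T = -8.3°C
T_parcel − T_env = -11.3 − (-8.3) = -3°C

-3°C (parcel cooler than environment)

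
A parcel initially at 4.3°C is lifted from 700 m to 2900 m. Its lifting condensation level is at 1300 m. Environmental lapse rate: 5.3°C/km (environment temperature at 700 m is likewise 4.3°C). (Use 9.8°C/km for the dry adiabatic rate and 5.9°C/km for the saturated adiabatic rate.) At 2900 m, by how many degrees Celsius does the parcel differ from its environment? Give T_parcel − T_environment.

-3.66°C (parcel cooler than environment)

Parcel:
  700 → 1300 m (dry, 9.8°C/km): ΔT = -9.8 × 0.6 = -5.88°C → T = -1.58°C
  1300 → 2900 m (saturated, 5.9°C/km): ΔT = -5.9 × 1.6 = -9.44°C → T = -11.02°C
Environment:
  700 → 2900 m (environment, 5.3°C/km): ΔT = -5.3 × 2.2 = -11.66°C → T = -7.36°C
T_parcel − T_env = -11.02 − (-7.36) = -3.66°C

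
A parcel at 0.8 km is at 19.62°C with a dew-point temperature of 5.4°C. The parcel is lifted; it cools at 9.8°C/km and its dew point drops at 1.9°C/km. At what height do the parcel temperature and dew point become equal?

2.6 km

T and T_d converge at 9.8 − 1.9 = 7.9°C per km
Height above start = (19.62 − 5.4) / 7.9 = 1.8 km
LCL altitude = 800 m + 1800 m = 2600 m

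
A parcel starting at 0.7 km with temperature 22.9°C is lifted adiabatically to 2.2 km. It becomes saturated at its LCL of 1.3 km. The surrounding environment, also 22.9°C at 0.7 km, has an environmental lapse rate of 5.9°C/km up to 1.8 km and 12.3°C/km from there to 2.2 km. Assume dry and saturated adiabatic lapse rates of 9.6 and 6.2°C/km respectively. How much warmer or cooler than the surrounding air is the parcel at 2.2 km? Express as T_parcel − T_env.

Parcel:
  From 700 m to 1300 m (dry): cools by 9.6 × 0.6 = 5.76°C, giving 17.14°C.
  From 1300 m to 2200 m (saturated): cools by 6.2 × 0.9 = 5.58°C, giving 11.56°C.
Environment:
  From 700 m to 1800 m (environment, lower layer): cools by 5.9 × 1.1 = 6.49°C, giving 16.41°C.
  From 1800 m to 2200 m (environment, upper layer): cools by 12.3 × 0.4 = 4.92°C, giving 11.49°C.
T_parcel − T_env = 11.56 − 11.49 = +0.07°C

+0.07°C (parcel warmer than environment)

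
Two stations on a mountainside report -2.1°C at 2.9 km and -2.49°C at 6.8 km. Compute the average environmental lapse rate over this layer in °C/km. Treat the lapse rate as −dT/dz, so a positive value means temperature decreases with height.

0.1°C/km

Γ = −ΔT/Δz = (-2.1 − (-2.49)) / (6800 − 2900) m
  = 0.39°C / 3.9 km = 0.1°C/km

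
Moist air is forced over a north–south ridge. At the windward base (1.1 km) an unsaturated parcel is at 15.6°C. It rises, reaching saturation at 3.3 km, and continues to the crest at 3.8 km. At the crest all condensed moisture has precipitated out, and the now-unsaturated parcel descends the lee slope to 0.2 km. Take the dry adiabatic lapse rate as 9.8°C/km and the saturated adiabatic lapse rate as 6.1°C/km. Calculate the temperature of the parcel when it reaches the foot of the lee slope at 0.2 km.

26.27°C

1100 → 3300 m (dry, 9.8°C/km): ΔT = -9.8 × 2.2 = -21.56°C → T = -5.96°C
3300 → 3800 m (saturated, 6.1°C/km): ΔT = -6.1 × 0.5 = -3.05°C → T = -9.01°C
3800 → 200 m (dry descent, 9.8°C/km): ΔT = +9.8 × 3.6 = +35.28°C → T = 26.27°C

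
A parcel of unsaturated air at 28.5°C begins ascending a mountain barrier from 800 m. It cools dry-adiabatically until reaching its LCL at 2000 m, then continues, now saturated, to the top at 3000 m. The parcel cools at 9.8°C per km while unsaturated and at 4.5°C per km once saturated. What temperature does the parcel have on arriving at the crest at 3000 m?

12.24°C

800–2000 m, dry: Δz = 1.2 km ⇒ ΔT = -11.76°C; T = 16.74°C
2000–3000 m, saturated: Δz = 1 km ⇒ ΔT = -4.5°C; T = 12.24°C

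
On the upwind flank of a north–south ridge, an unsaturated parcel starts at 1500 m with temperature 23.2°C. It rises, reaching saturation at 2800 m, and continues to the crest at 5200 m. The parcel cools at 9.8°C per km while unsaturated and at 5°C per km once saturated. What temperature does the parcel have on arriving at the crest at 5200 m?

-1.54°C

1500 → 2800 m (dry, 9.8°C/km): ΔT = -9.8 × 1.3 = -12.74°C → T = 10.46°C
2800 → 5200 m (saturated, 5°C/km): ΔT = -5 × 2.4 = -12°C → T = -1.54°C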